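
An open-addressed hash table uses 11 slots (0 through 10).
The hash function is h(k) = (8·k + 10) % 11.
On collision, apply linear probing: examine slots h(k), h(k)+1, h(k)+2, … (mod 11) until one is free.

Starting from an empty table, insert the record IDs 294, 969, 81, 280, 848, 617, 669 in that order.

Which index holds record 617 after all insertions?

294: h=8 => slot 8
969: h=7 => slot 7
81: h=9 => slot 9
280: h=6 => slot 6
848: h=7, probe 7,8,9,10 => slot 10
617: h=7, probe 7,8,9,10,0 => slot 0
669: h=5 => slot 5
Table: [617, _, _, _, _, 669, 280, 969, 294, 81, 848]

0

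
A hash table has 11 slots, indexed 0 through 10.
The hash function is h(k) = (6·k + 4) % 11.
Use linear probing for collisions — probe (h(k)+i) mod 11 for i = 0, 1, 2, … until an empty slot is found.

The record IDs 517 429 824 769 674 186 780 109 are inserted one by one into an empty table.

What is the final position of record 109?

517: h=4 => slot 4
429: h=4, probe 4,5 => slot 5
824: h=9 => slot 9
769: h=9, probe 9,10 => slot 10
674: h=0 => slot 0
186: h=9, probe 9,10,0,1 => slot 1
780: h=9, probe 9,10,0,1,2 => slot 2
109: h=9, probe 9,10,0,1,2,3 => slot 3
Table: [674, 186, 780, 109, 517, 429, —, —, —, 824, 769]

3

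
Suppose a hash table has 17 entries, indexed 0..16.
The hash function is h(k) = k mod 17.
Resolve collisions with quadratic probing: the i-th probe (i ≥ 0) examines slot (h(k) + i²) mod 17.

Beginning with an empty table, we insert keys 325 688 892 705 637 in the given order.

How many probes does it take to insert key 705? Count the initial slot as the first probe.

325: h=2 → slot 2
688: h=8 → slot 8
892: h=8, probe 8,9 → slot 9
705: h=8, probe 8,9,12 → slot 12
637: h=8, probe 8,9,12,0 → slot 0
Table: [637, ∅, 325, ∅, ∅, ∅, ∅, ∅, 688, 892, ∅, ∅, 705, ∅, ∅, ∅, ∅]

3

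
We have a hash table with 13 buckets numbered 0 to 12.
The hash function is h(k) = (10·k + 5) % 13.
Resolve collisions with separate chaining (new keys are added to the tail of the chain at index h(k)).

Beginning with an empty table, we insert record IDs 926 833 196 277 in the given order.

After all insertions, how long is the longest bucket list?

2

926 → bucket 9
833 → bucket 2
196 → bucket 2 (collision)
277 → bucket 6
Final buckets:
0: _
1: _
2: 833 -> 196
3: _
4: _
5: _
6: 277
7: _
8: _
9: 926
10: _
11: _
12: _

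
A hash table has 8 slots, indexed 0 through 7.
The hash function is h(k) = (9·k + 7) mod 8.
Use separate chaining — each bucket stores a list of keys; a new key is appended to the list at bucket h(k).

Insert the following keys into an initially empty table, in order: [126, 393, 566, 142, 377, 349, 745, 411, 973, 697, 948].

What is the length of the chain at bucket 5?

Insert 126: h=5, bucket 5 empty → new chain.
Insert 393: h=0, bucket 0 empty → new chain.
Insert 566: h=5, bucket 5 nonempty → append to chain.
Insert 142: h=5, bucket 5 nonempty → append to chain.
Insert 377: h=0, bucket 0 nonempty → append to chain.
Insert 349: h=4, bucket 4 empty → new chain.
Insert 745: h=0, bucket 0 nonempty → append to chain.
Insert 411: h=2, bucket 2 empty → new chain.
Insert 973: h=4, bucket 4 nonempty → append to chain.
Insert 697: h=0, bucket 0 nonempty → append to chain.
Insert 948: h=3, bucket 3 empty → new chain.
Final buckets:
0: 393 -> 377 -> 745 -> 697
1: -
2: 411
3: 948
4: 349 -> 973
5: 126 -> 566 -> 142
6: -
7: -

3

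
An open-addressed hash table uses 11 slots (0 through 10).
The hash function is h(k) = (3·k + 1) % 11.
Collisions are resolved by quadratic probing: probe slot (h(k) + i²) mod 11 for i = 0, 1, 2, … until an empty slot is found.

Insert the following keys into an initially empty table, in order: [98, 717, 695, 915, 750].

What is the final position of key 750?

98: h=9 -> slot 9
717: h=7 -> slot 7
695: h=7, probe 7,8 -> slot 8
915: h=7, probe 7,8,0 -> slot 0
750: h=7, probe 7,8,0,5 -> slot 5
Table: [915, —, —, —, —, 750, —, 717, 695, 98, —]

5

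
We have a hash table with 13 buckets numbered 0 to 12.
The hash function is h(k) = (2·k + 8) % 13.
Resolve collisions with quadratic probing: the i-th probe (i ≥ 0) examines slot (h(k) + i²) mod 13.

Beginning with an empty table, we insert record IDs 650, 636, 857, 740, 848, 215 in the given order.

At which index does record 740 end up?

650 hashes to 8; slot 8 is free => place at 8.
636 hashes to 6; slot 6 is free => place at 6.
857 hashes to 6; 6 taken => place at 7.
740 hashes to 6; 6,7 taken => place at 10.
848 hashes to 1; slot 1 is free => place at 1.
215 hashes to 9; slot 9 is free => place at 9.
Table: [—, 848, —, —, —, —, 636, 857, 650, 215, 740, —, —]

10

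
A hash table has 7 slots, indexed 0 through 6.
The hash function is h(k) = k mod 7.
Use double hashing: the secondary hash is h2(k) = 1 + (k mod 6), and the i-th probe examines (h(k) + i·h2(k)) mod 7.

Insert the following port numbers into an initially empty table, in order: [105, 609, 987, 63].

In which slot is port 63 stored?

105: h=0 => slot 0
609: h=0, h2=4, probe 0,4 => slot 4
987: h=0, h2=4, probe 0,4,1 => slot 1
63: h=0, h2=4, probe 0,4,1,5 => slot 5
Table: [105, 987, -, -, 609, 63, -]

5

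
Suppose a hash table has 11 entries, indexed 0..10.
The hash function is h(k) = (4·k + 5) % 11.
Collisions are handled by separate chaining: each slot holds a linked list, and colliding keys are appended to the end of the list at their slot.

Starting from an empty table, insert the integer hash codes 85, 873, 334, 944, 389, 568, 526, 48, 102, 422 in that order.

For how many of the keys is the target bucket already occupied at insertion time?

5

Insert 85: h=4, bucket 4 empty → new chain.
Insert 873: h=10, bucket 10 empty → new chain.
Insert 334: h=10, bucket 10 nonempty → append to chain.
Insert 944: h=8, bucket 8 empty → new chain.
Insert 389: h=10, bucket 10 nonempty → append to chain.
Insert 568: h=0, bucket 0 empty → new chain.
Insert 526: h=8, bucket 8 nonempty → append to chain.
Insert 48: h=10, bucket 10 nonempty → append to chain.
Insert 102: h=6, bucket 6 empty → new chain.
Insert 422: h=10, bucket 10 nonempty → append to chain.
Final buckets:
0: 568
1: —
2: —
3: —
4: 85
5: —
6: 102
7: —
8: 944 -> 526
9: —
10: 873 -> 334 -> 389 -> 48 -> 422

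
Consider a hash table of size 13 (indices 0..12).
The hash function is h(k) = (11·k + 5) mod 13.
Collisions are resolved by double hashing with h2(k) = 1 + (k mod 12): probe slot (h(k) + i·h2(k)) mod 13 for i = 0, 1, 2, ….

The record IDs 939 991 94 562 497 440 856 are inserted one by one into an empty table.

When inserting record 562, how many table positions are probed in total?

3

939: h=12 => slot 12
991: h=12, h2=8, probe 12,7 => slot 7
94: h=12, h2=11, probe 12,10 => slot 10
562: h=12, h2=11, probe 12,10,8 => slot 8
497: h=12, h2=6, probe 12,5 => slot 5
440: h=9 => slot 9
856: h=9, h2=5, probe 9,1 => slot 1
Table: [—, 856, —, —, —, 497, —, 991, 562, 440, 94, —, 939]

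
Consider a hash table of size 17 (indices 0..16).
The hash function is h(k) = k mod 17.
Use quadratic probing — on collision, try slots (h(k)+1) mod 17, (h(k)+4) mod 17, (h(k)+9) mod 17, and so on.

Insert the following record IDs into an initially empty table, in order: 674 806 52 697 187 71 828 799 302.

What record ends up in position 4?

674: h=11 => slot 11
806: h=7 => slot 7
52: h=1 => slot 1
697: h=0 => slot 0
187: h=0, probe 0,1,4 => slot 4
71: h=3 => slot 3
828: h=12 => slot 12
799: h=0, probe 0,1,4,9 => slot 9
302: h=13 => slot 13
Table: [697, 52, ∅, 71, 187, ∅, ∅, 806, ∅, 799, ∅, 674, 828, 302, ∅, ∅, ∅]

187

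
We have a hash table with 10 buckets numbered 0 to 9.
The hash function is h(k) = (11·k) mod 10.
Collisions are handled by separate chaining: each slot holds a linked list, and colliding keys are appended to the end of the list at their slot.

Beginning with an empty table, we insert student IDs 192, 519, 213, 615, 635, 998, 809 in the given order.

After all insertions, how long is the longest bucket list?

192 -> bucket 2
519 -> bucket 9
213 -> bucket 3
615 -> bucket 5
635 -> bucket 5 (collision)
998 -> bucket 8
809 -> bucket 9 (collision)
Final buckets:
0: .
1: .
2: 192
3: 213
4: .
5: 615 -> 635
6: .
7: .
8: 998
9: 519 -> 809

2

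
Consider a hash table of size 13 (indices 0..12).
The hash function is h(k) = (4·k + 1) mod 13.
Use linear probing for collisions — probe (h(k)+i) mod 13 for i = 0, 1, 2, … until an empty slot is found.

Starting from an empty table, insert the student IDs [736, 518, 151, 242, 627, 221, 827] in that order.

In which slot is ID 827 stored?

10

736: h=7 → slot 7
518: h=6 → slot 6
151: h=7, probe 7,8 → slot 8
242: h=7, probe 7,8,9 → slot 9
627: h=0 → slot 0
221: h=1 → slot 1
827: h=7, probe 7,8,9,10 → slot 10
Table: [627, 221, ∅, ∅, ∅, ∅, 518, 736, 151, 242, 827, ∅, ∅]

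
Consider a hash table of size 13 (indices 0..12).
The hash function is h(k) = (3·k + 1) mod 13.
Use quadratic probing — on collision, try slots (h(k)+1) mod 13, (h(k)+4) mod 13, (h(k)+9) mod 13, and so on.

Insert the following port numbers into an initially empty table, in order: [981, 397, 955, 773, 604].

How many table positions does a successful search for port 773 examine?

Insert 981: h=6, slot 6 empty → index 6.
Insert 397: h=9, slot 9 empty → index 9.
Insert 955: h=6, slot 6 occupied → index 7.
Insert 773: h=6, slots 6,7 occupied → index 10.
Insert 604: h=6, slots 6,7,10 occupied → index 2.
Table: [-, -, 604, -, -, -, 981, 955, -, 397, 773, -, -]
Lookup 773: h=6, probe 6,7,10 → found at 10.

3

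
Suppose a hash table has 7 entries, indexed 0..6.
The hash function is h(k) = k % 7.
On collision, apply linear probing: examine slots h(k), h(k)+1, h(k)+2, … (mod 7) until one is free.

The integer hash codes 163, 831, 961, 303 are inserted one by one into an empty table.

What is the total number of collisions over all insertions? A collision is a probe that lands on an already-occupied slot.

3

Insert 163: h=2, slot 2 empty => index 2.
Insert 831: h=5, slot 5 empty => index 5.
Insert 961: h=2, slot 2 occupied => index 3.
Insert 303: h=2, slots 2,3 occupied => index 4.
Table: [∅, ∅, 163, 961, 303, 831, ∅]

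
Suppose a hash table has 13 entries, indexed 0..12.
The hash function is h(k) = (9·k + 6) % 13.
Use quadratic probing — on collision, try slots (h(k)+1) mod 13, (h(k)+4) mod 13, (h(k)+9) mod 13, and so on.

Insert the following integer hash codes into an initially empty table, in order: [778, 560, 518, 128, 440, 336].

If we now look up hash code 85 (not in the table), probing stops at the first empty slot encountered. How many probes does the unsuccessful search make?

3

Insert 778: h=1, slot 1 empty => index 1.
Insert 560: h=2, slot 2 empty => index 2.
Insert 518: h=1, slots 1,2 occupied => index 5.
Insert 128: h=1, slots 1,2,5 occupied => index 10.
Insert 440: h=1, slots 1,2,5,10 occupied => index 4.
Insert 336: h=1, slots 1,2,5,10,4 occupied => index 0.
Table: [336, 778, 560, —, 440, 518, —, —, —, —, 128, —, —]
Lookup 85: h=4, probe 4,5,8 → slot 8 empty, not found.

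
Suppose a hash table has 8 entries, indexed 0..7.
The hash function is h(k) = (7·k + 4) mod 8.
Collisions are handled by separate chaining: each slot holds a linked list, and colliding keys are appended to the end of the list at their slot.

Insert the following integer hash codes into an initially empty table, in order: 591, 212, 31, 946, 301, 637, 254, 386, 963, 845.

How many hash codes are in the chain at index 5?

591 -> bucket 5
212 -> bucket 0
31 -> bucket 5 (collision)
946 -> bucket 2
301 -> bucket 7
637 -> bucket 7 (collision)
254 -> bucket 6
386 -> bucket 2 (collision)
963 -> bucket 1
845 -> bucket 7 (collision)
Final buckets:
0: 212
1: 963
2: 946 -> 386
3: _
4: _
5: 591 -> 31
6: 254
7: 301 -> 637 -> 845

2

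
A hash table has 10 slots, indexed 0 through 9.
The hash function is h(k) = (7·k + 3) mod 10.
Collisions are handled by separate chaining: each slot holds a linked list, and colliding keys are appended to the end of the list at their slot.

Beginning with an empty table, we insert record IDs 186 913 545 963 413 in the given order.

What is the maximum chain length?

3

Insert 186: h=5, bucket 5 empty -> new chain.
Insert 913: h=4, bucket 4 empty -> new chain.
Insert 545: h=8, bucket 8 empty -> new chain.
Insert 963: h=4, bucket 4 nonempty -> append to chain.
Insert 413: h=4, bucket 4 nonempty -> append to chain.
Final buckets:
0: ∅
1: ∅
2: ∅
3: ∅
4: 913 -> 963 -> 413
5: 186
6: ∅
7: ∅
8: 545
9: ∅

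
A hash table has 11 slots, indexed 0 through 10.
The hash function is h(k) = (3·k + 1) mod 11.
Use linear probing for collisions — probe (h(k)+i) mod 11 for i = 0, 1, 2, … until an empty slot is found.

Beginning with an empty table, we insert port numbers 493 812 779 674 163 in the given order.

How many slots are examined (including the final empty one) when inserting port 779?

3

493: h=6 -> slot 6
812: h=6, probe 6,7 -> slot 7
779: h=6, probe 6,7,8 -> slot 8
674: h=10 -> slot 10
163: h=6, probe 6,7,8,9 -> slot 9
Table: [_, _, _, _, _, _, 493, 812, 779, 163, 674]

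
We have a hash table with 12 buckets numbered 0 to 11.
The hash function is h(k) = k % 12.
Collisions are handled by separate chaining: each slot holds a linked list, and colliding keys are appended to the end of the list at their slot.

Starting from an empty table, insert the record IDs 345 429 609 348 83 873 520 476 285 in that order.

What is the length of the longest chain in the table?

5

Insert 345: h=9, bucket 9 empty -> new chain.
Insert 429: h=9, bucket 9 nonempty -> append to chain.
Insert 609: h=9, bucket 9 nonempty -> append to chain.
Insert 348: h=0, bucket 0 empty -> new chain.
Insert 83: h=11, bucket 11 empty -> new chain.
Insert 873: h=9, bucket 9 nonempty -> append to chain.
Insert 520: h=4, bucket 4 empty -> new chain.
Insert 476: h=8, bucket 8 empty -> new chain.
Insert 285: h=9, bucket 9 nonempty -> append to chain.
Final buckets:
0: 348
1: .
2: .
3: .
4: 520
5: .
6: .
7: .
8: 476
9: 345 -> 429 -> 609 -> 873 -> 285
10: .
11: 83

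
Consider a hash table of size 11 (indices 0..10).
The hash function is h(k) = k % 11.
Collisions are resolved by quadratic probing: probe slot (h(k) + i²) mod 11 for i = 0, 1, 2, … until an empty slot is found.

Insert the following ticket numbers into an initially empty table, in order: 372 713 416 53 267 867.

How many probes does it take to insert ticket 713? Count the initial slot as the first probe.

372: h=9 -> slot 9
713: h=9, probe 9,10 -> slot 10
416: h=9, probe 9,10,2 -> slot 2
53: h=9, probe 9,10,2,7 -> slot 7
267: h=3 -> slot 3
867: h=9, probe 9,10,2,7,3,1 -> slot 1
Table: [—, 867, 416, 267, —, —, —, 53, —, 372, 713]

2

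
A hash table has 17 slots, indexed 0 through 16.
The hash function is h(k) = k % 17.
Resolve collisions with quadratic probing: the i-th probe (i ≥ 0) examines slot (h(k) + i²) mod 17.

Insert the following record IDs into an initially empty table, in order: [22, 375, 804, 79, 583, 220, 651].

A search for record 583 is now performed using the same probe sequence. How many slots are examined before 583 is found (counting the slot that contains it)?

3

Insert 22: h=5, slot 5 empty → index 5.
Insert 375: h=1, slot 1 empty → index 1.
Insert 804: h=5, slot 5 occupied → index 6.
Insert 79: h=11, slot 11 empty → index 11.
Insert 583: h=5, slots 5,6 occupied → index 9.
Insert 220: h=16, slot 16 empty → index 16.
Insert 651: h=5, slots 5,6,9 occupied → index 14.
Table: [_, 375, _, _, _, 22, 804, _, _, 583, _, 79, _, _, 651, _, 220]
Lookup 583: h=5, probe 5,6,9 → found at 9.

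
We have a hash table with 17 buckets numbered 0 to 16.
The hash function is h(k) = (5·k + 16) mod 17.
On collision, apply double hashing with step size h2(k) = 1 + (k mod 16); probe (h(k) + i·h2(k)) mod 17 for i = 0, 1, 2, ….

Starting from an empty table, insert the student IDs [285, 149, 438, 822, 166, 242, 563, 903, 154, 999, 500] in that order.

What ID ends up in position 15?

285 hashes to 13; slot 13 is free → place at 13.
149 hashes to 13, h2=6; 13 taken → place at 2.
438 hashes to 13, h2=7; 13 taken → place at 3.
822 hashes to 12; slot 12 is free → place at 12.
166 hashes to 13, h2=7; 13,3 taken → place at 10.
242 hashes to 2, h2=3; 2 taken → place at 5.
563 hashes to 9; slot 9 is free → place at 9.
903 hashes to 9, h2=8; 9 taken → place at 0.
154 hashes to 4; slot 4 is free → place at 4.
999 hashes to 13, h2=8; 13,4,12,3 taken → place at 11.
500 hashes to 0, h2=5; 0,5,10 taken → place at 15.
Table: [903, ., 149, 438, 154, 242, ., ., ., 563, 166, 999, 822, 285, ., 500, .]

500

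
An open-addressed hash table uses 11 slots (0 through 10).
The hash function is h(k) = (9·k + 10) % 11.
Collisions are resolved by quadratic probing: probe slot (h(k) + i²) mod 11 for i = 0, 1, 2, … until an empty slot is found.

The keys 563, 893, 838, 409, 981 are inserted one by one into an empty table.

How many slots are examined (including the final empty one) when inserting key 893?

2

563: h=6 -> slot 6
893: h=6, probe 6,7 -> slot 7
838: h=6, probe 6,7,10 -> slot 10
409: h=6, probe 6,7,10,4 -> slot 4
981: h=6, probe 6,7,10,4,0 -> slot 0
Table: [981, ∅, ∅, ∅, 409, ∅, 563, 893, ∅, ∅, 838]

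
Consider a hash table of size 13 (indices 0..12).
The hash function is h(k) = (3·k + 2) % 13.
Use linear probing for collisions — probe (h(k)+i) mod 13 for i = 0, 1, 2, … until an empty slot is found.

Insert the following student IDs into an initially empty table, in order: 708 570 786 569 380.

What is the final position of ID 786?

8

708: h=7 → slot 7
570: h=9 → slot 9
786: h=7, probe 7,8 → slot 8
569: h=6 → slot 6
380: h=11 → slot 11
Table: [∅, ∅, ∅, ∅, ∅, ∅, 569, 708, 786, 570, ∅, 380, ∅]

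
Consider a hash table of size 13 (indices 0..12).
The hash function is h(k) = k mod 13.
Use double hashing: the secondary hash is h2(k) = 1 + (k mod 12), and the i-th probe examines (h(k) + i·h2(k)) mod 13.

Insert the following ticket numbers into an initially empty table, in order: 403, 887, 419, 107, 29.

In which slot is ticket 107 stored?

1

403: h=0 => slot 0
887: h=3 => slot 3
419: h=3, h2=12, probe 3,2 => slot 2
107: h=3, h2=12, probe 3,2,1 => slot 1
29: h=3, h2=6, probe 3,9 => slot 9
Table: [403, 107, 419, 887, ∅, ∅, ∅, ∅, ∅, 29, ∅, ∅, ∅]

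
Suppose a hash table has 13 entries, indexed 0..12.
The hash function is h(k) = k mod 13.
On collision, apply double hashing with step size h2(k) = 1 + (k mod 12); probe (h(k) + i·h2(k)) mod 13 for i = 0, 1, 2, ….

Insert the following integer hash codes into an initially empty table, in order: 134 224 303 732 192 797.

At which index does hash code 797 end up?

9

134: h=4 => slot 4
224: h=3 => slot 3
303: h=4, h2=4, probe 4,8 => slot 8
732: h=4, h2=1, probe 4,5 => slot 5
192: h=10 => slot 10
797: h=4, h2=6, probe 4,10,3,9 => slot 9
Table: [—, —, —, 224, 134, 732, —, —, 303, 797, 192, —, —]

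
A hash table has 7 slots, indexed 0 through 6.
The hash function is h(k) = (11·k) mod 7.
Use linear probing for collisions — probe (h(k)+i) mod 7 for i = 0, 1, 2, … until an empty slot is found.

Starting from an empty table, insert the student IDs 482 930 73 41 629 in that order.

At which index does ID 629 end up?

0

Insert 482: h=3, slot 3 empty => index 3.
Insert 930: h=3, slot 3 occupied => index 4.
Insert 73: h=5, slot 5 empty => index 5.
Insert 41: h=3, slots 3,4,5 occupied => index 6.
Insert 629: h=3, slots 3,4,5,6 occupied => index 0.
Table: [629, ∅, ∅, 482, 930, 73, 41]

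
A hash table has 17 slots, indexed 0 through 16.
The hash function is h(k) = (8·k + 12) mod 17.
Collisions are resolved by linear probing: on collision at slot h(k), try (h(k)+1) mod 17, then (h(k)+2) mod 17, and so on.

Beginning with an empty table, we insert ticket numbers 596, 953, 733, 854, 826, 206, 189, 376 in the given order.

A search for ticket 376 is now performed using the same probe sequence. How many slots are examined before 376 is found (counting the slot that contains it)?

596 hashes to 3; slot 3 is free => place at 3.
953 hashes to 3; 3 taken => place at 4.
733 hashes to 11; slot 11 is free => place at 11.
854 hashes to 10; slot 10 is free => place at 10.
826 hashes to 7; slot 7 is free => place at 7.
206 hashes to 11; 11 taken => place at 12.
189 hashes to 11; 11,12 taken => place at 13.
376 hashes to 11; 11,12,13 taken => place at 14.
Table: [-, -, -, 596, 953, -, -, 826, -, -, 854, 733, 206, 189, 376, -, -]
Lookup 376: h=11, probe 11,12,13,14 → found at 14.

4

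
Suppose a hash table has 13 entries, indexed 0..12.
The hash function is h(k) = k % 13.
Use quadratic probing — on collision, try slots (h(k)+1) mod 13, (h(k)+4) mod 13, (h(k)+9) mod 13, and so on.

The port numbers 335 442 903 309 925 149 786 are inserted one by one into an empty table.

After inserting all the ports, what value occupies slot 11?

309

335 hashes to 10; slot 10 is free => place at 10.
442 hashes to 0; slot 0 is free => place at 0.
903 hashes to 6; slot 6 is free => place at 6.
309 hashes to 10; 10 taken => place at 11.
925 hashes to 2; slot 2 is free => place at 2.
149 hashes to 6; 6 taken => place at 7.
786 hashes to 6; 6,7,10,2 taken => place at 9.
Table: [442, _, 925, _, _, _, 903, 149, _, 786, 335, 309, _]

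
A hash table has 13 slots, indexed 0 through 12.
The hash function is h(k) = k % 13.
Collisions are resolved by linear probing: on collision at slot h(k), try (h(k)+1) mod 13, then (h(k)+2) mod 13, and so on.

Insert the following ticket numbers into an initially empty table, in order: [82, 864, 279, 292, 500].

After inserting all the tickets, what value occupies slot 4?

Insert 82: h=4, slot 4 empty => index 4.
Insert 864: h=6, slot 6 empty => index 6.
Insert 279: h=6, slot 6 occupied => index 7.
Insert 292: h=6, slots 6,7 occupied => index 8.
Insert 500: h=6, slots 6,7,8 occupied => index 9.
Table: [-, -, -, -, 82, -, 864, 279, 292, 500, -, -, -]

82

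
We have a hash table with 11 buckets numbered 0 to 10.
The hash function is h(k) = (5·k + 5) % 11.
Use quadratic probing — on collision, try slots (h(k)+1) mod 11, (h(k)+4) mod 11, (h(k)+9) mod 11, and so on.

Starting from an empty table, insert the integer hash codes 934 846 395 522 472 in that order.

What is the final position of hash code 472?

9

Insert 934: h=0, slot 0 empty => index 0.
Insert 846: h=0, slot 0 occupied => index 1.
Insert 395: h=0, slots 0,1 occupied => index 4.
Insert 522: h=8, slot 8 empty => index 8.
Insert 472: h=0, slots 0,1,4 occupied => index 9.
Table: [934, 846, —, —, 395, —, —, —, 522, 472, —]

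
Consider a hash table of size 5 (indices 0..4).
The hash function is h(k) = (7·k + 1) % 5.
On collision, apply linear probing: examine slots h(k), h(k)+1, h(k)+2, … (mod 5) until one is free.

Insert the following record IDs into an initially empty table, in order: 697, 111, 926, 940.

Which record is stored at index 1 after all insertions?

940

697 hashes to 0; slot 0 is free → place at 0.
111 hashes to 3; slot 3 is free → place at 3.
926 hashes to 3; 3 taken → place at 4.
940 hashes to 1; slot 1 is free → place at 1.
Table: [697, 940, ., 111, 926]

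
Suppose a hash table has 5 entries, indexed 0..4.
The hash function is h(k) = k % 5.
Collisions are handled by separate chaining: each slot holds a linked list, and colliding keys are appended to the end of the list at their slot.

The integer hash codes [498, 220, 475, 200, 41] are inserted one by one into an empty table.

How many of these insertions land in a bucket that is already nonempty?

2

498 -> bucket 3
220 -> bucket 0
475 -> bucket 0 (collision)
200 -> bucket 0 (collision)
41 -> bucket 1
Final buckets:
0: 220 -> 475 -> 200
1: 41
2: ∅
3: 498
4: ∅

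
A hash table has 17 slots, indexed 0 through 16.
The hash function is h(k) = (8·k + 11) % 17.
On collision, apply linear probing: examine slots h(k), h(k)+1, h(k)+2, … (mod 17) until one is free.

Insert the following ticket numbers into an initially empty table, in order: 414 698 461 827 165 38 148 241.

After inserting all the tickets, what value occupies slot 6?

148

414 hashes to 8; slot 8 is free → place at 8.
698 hashes to 2; slot 2 is free → place at 2.
461 hashes to 10; slot 10 is free → place at 10.
827 hashes to 14; slot 14 is free → place at 14.
165 hashes to 5; slot 5 is free → place at 5.
38 hashes to 9; slot 9 is free → place at 9.
148 hashes to 5; 5 taken → place at 6.
241 hashes to 1; slot 1 is free → place at 1.
Table: [., 241, 698, ., ., 165, 148, ., 414, 38, 461, ., ., ., 827, ., .]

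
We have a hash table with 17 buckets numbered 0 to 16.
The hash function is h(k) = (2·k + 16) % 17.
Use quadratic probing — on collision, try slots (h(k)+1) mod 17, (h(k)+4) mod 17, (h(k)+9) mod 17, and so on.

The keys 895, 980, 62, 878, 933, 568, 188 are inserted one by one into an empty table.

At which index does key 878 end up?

13

Insert 895: h=4, slot 4 empty → index 4.
Insert 980: h=4, slot 4 occupied → index 5.
Insert 62: h=4, slots 4,5 occupied → index 8.
Insert 878: h=4, slots 4,5,8 occupied → index 13.
Insert 933: h=12, slot 12 empty → index 12.
Insert 568: h=13, slot 13 occupied → index 14.
Insert 188: h=1, slot 1 empty → index 1.
Table: [_, 188, _, _, 895, 980, _, _, 62, _, _, _, 933, 878, 568, _, _]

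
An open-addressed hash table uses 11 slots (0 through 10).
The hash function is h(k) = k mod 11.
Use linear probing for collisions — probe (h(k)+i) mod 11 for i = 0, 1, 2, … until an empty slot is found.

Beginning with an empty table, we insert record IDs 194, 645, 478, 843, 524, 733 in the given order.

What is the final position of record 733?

194 hashes to 7; slot 7 is free => place at 7.
645 hashes to 7; 7 taken => place at 8.
478 hashes to 5; slot 5 is free => place at 5.
843 hashes to 7; 7,8 taken => place at 9.
524 hashes to 7; 7,8,9 taken => place at 10.
733 hashes to 7; 7,8,9,10 taken => place at 0.
Table: [733, —, —, —, —, 478, —, 194, 645, 843, 524]

0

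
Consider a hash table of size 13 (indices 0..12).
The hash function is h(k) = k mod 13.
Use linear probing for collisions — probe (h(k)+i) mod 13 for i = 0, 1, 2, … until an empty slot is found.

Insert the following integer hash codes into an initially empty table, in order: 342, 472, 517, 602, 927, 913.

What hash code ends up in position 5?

472

342 hashes to 4; slot 4 is free -> place at 4.
472 hashes to 4; 4 taken -> place at 5.
517 hashes to 10; slot 10 is free -> place at 10.
602 hashes to 4; 4,5 taken -> place at 6.
927 hashes to 4; 4,5,6 taken -> place at 7.
913 hashes to 3; slot 3 is free -> place at 3.
Table: [_, _, _, 913, 342, 472, 602, 927, _, _, 517, _, _]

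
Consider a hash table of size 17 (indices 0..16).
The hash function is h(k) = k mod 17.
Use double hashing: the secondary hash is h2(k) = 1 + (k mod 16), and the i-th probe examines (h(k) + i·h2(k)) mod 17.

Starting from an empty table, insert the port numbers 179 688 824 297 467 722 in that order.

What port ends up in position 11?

179 hashes to 9; slot 9 is free -> place at 9.
688 hashes to 8; slot 8 is free -> place at 8.
824 hashes to 8, h2=9; 8 taken -> place at 0.
297 hashes to 8, h2=10; 8 taken -> place at 1.
467 hashes to 8, h2=4; 8 taken -> place at 12.
722 hashes to 8, h2=3; 8 taken -> place at 11.
Table: [824, 297, ., ., ., ., ., ., 688, 179, ., 722, 467, ., ., ., .]

722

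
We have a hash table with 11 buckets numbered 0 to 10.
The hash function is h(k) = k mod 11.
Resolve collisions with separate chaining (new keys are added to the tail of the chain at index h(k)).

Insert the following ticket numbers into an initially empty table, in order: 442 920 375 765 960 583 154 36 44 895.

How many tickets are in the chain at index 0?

Insert 442: h=2, bucket 2 empty → new chain.
Insert 920: h=7, bucket 7 empty → new chain.
Insert 375: h=1, bucket 1 empty → new chain.
Insert 765: h=6, bucket 6 empty → new chain.
Insert 960: h=3, bucket 3 empty → new chain.
Insert 583: h=0, bucket 0 empty → new chain.
Insert 154: h=0, bucket 0 nonempty → append to chain.
Insert 36: h=3, bucket 3 nonempty → append to chain.
Insert 44: h=0, bucket 0 nonempty → append to chain.
Insert 895: h=4, bucket 4 empty → new chain.
Final buckets:
0: 583 -> 154 -> 44
1: 375
2: 442
3: 960 -> 36
4: 895
5: _
6: 765
7: 920
8: _
9: _
10: _

3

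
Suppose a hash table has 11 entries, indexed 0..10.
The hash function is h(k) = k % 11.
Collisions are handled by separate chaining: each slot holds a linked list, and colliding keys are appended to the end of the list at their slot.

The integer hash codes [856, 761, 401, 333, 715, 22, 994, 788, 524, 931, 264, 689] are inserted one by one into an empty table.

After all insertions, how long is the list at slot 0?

3

856 → bucket 9
761 → bucket 2
401 → bucket 5
333 → bucket 3
715 → bucket 0
22 → bucket 0 (collision)
994 → bucket 4
788 → bucket 7
524 → bucket 7 (collision)
931 → bucket 7 (collision)
264 → bucket 0 (collision)
689 → bucket 7 (collision)
Final buckets:
0: 715 -> 22 -> 264
1: _
2: 761
3: 333
4: 994
5: 401
6: _
7: 788 -> 524 -> 931 -> 689
8: _
9: 856
10: _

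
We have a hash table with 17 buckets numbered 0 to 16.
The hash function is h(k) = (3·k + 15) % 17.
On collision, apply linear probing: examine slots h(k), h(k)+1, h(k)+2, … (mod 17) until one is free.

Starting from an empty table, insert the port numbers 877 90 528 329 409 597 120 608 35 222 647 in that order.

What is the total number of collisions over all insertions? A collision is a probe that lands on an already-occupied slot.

877: h=11 => slot 11
90: h=13 => slot 13
528: h=1 => slot 1
329: h=16 => slot 16
409: h=1, probe 1,2 => slot 2
597: h=4 => slot 4
120: h=1, probe 1,2,3 => slot 3
608: h=3, probe 3,4,5 => slot 5
35: h=1, probe 1,2,3,4,5,6 => slot 6
222: h=1, probe 1,2,3,4,5,6,7 => slot 7
647: h=1, probe 1,2,3,4,5,6,7,8 => slot 8
Table: [—, 528, 409, 120, 597, 608, 35, 222, 647, —, —, 877, —, 90, —, —, 329]

23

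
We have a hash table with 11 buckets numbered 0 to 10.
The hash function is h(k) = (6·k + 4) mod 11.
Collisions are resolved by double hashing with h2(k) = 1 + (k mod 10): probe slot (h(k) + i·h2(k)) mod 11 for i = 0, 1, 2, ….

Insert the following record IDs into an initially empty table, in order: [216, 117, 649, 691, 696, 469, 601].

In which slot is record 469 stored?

1

216: h=2 → slot 2
117: h=2, h2=8, probe 2,10 → slot 10
649: h=4 → slot 4
691: h=3 → slot 3
696: h=0 → slot 0
469: h=2, h2=10, probe 2,1 → slot 1
601: h=2, h2=2, probe 2,4,6 → slot 6
Table: [696, 469, 216, 691, 649, -, 601, -, -, -, 117]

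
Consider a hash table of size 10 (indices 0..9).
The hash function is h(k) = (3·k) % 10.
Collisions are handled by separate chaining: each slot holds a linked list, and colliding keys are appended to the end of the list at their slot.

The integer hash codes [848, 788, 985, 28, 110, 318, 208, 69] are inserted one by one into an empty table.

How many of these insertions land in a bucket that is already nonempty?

4

Insert 848: h=4, bucket 4 empty → new chain.
Insert 788: h=4, bucket 4 nonempty → append to chain.
Insert 985: h=5, bucket 5 empty → new chain.
Insert 28: h=4, bucket 4 nonempty → append to chain.
Insert 110: h=0, bucket 0 empty → new chain.
Insert 318: h=4, bucket 4 nonempty → append to chain.
Insert 208: h=4, bucket 4 nonempty → append to chain.
Insert 69: h=7, bucket 7 empty → new chain.
Final buckets:
0: 110
1: -
2: -
3: -
4: 848 -> 788 -> 28 -> 318 -> 208
5: 985
6: -
7: 69
8: -
9: -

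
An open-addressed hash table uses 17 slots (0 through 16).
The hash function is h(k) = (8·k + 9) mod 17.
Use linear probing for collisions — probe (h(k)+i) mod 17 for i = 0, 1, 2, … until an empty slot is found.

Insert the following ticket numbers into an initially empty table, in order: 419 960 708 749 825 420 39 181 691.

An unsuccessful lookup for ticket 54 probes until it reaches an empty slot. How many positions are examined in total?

419 hashes to 12; slot 12 is free → place at 12.
960 hashes to 5; slot 5 is free → place at 5.
708 hashes to 12; 12 taken → place at 13.
749 hashes to 0; slot 0 is free → place at 0.
825 hashes to 13; 13 taken → place at 14.
420 hashes to 3; slot 3 is free → place at 3.
39 hashes to 15; slot 15 is free → place at 15.
181 hashes to 12; 12,13,14,15 taken → place at 16.
691 hashes to 12; 12,13,14,15,16,0 taken → place at 1.
Table: [749, 691, ∅, 420, ∅, 960, ∅, ∅, ∅, ∅, ∅, ∅, 419, 708, 825, 39, 181]
Lookup 54: h=16, probe 16,0,1,2 → slot 2 empty, not found.

4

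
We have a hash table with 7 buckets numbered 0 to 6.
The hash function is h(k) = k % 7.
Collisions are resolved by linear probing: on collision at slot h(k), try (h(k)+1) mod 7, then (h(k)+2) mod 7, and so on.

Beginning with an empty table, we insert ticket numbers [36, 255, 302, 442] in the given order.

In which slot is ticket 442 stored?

4

36 hashes to 1; slot 1 is free => place at 1.
255 hashes to 3; slot 3 is free => place at 3.
302 hashes to 1; 1 taken => place at 2.
442 hashes to 1; 1,2,3 taken => place at 4.
Table: [-, 36, 302, 255, 442, -, -]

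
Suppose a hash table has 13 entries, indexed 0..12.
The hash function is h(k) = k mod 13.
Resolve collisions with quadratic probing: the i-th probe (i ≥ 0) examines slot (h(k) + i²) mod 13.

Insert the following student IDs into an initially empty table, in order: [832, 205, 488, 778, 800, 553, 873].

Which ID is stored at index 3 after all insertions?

553

832: h=0 -> slot 0
205: h=10 -> slot 10
488: h=7 -> slot 7
778: h=11 -> slot 11
800: h=7, probe 7,8 -> slot 8
553: h=7, probe 7,8,11,3 -> slot 3
873: h=2 -> slot 2
Table: [832, —, 873, 553, —, —, —, 488, 800, —, 205, 778, —]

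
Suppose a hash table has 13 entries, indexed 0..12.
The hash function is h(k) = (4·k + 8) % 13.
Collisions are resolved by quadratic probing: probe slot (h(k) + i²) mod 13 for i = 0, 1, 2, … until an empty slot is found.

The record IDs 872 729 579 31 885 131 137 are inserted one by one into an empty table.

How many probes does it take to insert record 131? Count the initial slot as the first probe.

872: h=12 → slot 12
729: h=12, probe 12,0 → slot 0
579: h=10 → slot 10
31: h=2 → slot 2
885: h=12, probe 12,0,3 → slot 3
131: h=12, probe 12,0,3,8 → slot 8
137: h=10, probe 10,11 → slot 11
Table: [729, ., 31, 885, ., ., ., ., 131, ., 579, 137, 872]

4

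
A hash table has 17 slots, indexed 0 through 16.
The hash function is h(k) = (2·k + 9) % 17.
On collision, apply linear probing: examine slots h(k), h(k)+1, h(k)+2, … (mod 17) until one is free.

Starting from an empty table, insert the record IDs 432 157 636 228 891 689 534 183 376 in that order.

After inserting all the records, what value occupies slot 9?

891

Insert 432: h=6, slot 6 empty -> index 6.
Insert 157: h=0, slot 0 empty -> index 0.
Insert 636: h=6, slot 6 occupied -> index 7.
Insert 228: h=6, slots 6,7 occupied -> index 8.
Insert 891: h=6, slots 6,7,8 occupied -> index 9.
Insert 689: h=10, slot 10 empty -> index 10.
Insert 534: h=6, slots 6,7,8,9,10 occupied -> index 11.
Insert 183: h=1, slot 1 empty -> index 1.
Insert 376: h=13, slot 13 empty -> index 13.
Table: [157, 183, ∅, ∅, ∅, ∅, 432, 636, 228, 891, 689, 534, ∅, 376, ∅, ∅, ∅]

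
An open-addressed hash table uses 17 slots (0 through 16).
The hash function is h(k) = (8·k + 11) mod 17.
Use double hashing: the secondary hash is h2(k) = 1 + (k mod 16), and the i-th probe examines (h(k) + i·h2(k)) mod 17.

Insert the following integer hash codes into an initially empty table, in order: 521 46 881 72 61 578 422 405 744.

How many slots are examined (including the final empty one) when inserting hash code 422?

3

Insert 521: h=14, slot 14 empty → index 14.
Insert 46: h=5, slot 5 empty → index 5.
Insert 881: h=4, slot 4 empty → index 4.
Insert 72: h=9, slot 9 empty → index 9.
Insert 61: h=6, slot 6 empty → index 6.
Insert 578: h=11, slot 11 empty → index 11.
Insert 422: h=4, h2=7, slots 4,11 occupied → index 1.
Insert 405: h=4, h2=6, slot 4 occupied → index 10.
Insert 744: h=13, slot 13 empty → index 13.
Table: [_, 422, _, _, 881, 46, 61, _, _, 72, 405, 578, _, 744, 521, _, _]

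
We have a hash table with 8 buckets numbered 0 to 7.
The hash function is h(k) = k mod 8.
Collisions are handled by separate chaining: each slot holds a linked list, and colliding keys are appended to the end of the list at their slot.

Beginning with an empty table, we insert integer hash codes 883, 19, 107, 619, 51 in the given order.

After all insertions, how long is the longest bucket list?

883 -> bucket 3
19 -> bucket 3 (collision)
107 -> bucket 3 (collision)
619 -> bucket 3 (collision)
51 -> bucket 3 (collision)
Final buckets:
0: ∅
1: ∅
2: ∅
3: 883 -> 19 -> 107 -> 619 -> 51
4: ∅
5: ∅
6: ∅
7: ∅

5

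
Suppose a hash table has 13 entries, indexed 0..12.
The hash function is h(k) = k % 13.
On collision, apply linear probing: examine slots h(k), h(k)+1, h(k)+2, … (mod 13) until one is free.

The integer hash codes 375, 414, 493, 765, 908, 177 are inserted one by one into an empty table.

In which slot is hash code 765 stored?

Insert 375: h=11, slot 11 empty -> index 11.
Insert 414: h=11, slot 11 occupied -> index 12.
Insert 493: h=12, slot 12 occupied -> index 0.
Insert 765: h=11, slots 11,12,0 occupied -> index 1.
Insert 908: h=11, slots 11,12,0,1 occupied -> index 2.
Insert 177: h=8, slot 8 empty -> index 8.
Table: [493, 765, 908, ., ., ., ., ., 177, ., ., 375, 414]

1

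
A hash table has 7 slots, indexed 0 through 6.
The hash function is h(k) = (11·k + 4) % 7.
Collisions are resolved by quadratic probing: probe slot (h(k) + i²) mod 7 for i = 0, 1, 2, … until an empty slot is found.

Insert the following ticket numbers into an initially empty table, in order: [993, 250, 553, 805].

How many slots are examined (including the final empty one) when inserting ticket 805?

993: h=0 → slot 0
250: h=3 → slot 3
553: h=4 → slot 4
805: h=4, probe 4,5 → slot 5
Table: [993, ., ., 250, 553, 805, .]

2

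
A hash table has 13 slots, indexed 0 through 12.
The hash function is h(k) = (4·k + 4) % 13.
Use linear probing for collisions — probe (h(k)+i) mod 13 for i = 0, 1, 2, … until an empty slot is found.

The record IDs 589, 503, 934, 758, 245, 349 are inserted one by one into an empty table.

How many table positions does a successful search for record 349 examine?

3

589: h=7 → slot 7
503: h=1 → slot 1
934: h=9 → slot 9
758: h=7, probe 7,8 → slot 8
245: h=9, probe 9,10 → slot 10
349: h=9, probe 9,10,11 → slot 11
Table: [_, 503, _, _, _, _, _, 589, 758, 934, 245, 349, _]
Lookup 349: h=9, probe 9,10,11 → found at 11.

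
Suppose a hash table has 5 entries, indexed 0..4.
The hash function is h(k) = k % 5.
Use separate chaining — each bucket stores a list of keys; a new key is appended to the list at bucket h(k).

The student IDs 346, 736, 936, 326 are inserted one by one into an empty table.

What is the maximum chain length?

346 → bucket 1
736 → bucket 1 (collision)
936 → bucket 1 (collision)
326 → bucket 1 (collision)
Final buckets:
0: .
1: 346 -> 736 -> 936 -> 326
2: .
3: .
4: .

4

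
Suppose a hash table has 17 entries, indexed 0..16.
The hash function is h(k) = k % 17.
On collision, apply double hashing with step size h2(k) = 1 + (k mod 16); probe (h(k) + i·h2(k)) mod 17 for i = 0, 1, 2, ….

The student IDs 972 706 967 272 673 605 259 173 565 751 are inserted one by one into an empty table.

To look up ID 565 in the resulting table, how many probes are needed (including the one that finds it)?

Insert 972: h=3, slot 3 empty -> index 3.
Insert 706: h=9, slot 9 empty -> index 9.
Insert 967: h=15, slot 15 empty -> index 15.
Insert 272: h=0, slot 0 empty -> index 0.
Insert 673: h=10, slot 10 empty -> index 10.
Insert 605: h=10, h2=14, slot 10 occupied -> index 7.
Insert 259: h=4, slot 4 empty -> index 4.
Insert 173: h=3, h2=14, slots 3,0 occupied -> index 14.
Insert 565: h=4, h2=6, slots 4,10 occupied -> index 16.
Insert 751: h=3, h2=16, slot 3 occupied -> index 2.
Table: [272, ∅, 751, 972, 259, ∅, ∅, 605, ∅, 706, 673, ∅, ∅, ∅, 173, 967, 565]
Lookup 565: h=4, h2=6, probe 4,10,16 → found at 16.

3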